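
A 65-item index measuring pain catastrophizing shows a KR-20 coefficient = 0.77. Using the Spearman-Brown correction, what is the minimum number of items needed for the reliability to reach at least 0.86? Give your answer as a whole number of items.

120

Rearranging the Spearman-Brown formula for n,
n = r*(1 − r) / [ r (1 − r*) ]
n = 0.86 × (1 − 0.77) / [ 0.77 × (1 − 0.86) ]
n = 0.1978 / 0.1078 ≈ 1.8349
1.8349 × 65 = 119.27 → 120 items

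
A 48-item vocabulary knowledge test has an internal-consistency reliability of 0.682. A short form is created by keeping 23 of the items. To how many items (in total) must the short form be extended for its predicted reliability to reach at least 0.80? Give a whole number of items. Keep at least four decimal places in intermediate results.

90

Short-form reliability: n = 23/48 = 0.4792; r_23 = n·r/(1+(n−1)r) ≈ 0.5068
Then solve for n' with r_old = 0.5068, r_target = 0.80: n' = 0.80(1 − 0.5068)/[0.5068(1 − 0.80)] = 3.8927
Items = 3.8927 × 23 ≈ 89.53 → 90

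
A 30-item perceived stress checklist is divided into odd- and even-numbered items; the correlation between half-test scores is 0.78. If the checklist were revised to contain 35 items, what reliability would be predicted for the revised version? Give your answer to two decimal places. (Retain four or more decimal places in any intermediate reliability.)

Full-test reliability from the split-half r: r_full = 2(0.78)/(1 + 0.78) = 0.8764
Length factor from 30 to 35 items: n = 35/30 = 1.1667
r_new = n·r_full / (1 + (n − 1)·r_full) = 1.0225 / 1.1461 ≈ 0.8922

0.89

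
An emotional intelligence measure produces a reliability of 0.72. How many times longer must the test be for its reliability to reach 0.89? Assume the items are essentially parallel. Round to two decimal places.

3.15

Spearman-Brown solved for the length factor n:
n = r*(1 − r) / [ r (1 − r*) ]
n = 0.89(1 − 0.72) / [0.72(1 − 0.89)]
n = 0.2492 / 0.0792 ≈ 3.1465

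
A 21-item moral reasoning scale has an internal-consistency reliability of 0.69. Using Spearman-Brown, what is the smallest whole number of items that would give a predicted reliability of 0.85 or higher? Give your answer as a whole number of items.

n = 0.85 × (1 − 0.69) / [ 0.69 × (1 − 0.85) ]
n = 0.2635 / 0.1035 ≈ 2.5459
2.5459 × 21 = 53.46 → 54 items

54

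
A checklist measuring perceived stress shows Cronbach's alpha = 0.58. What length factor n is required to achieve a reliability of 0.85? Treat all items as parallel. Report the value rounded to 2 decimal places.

4.10

Invert Spearman-Brown to solve for n:
n = r*(1 − r) / [ r (1 − r*) ]
n = 0.85(1 − 0.58) / [0.58(1 − 0.85)]
n = 0.3570 / 0.0870 ≈ 4.1034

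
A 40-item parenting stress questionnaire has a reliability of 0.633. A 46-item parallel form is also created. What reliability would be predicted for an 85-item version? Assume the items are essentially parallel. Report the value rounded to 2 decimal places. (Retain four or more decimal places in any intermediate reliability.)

0.79

Only the ratio of lengths matters: n = 85/40 = 2.1250
r_{85} = n·r / (1 + (n − 1)·r) = 1.3451 / 1.7121 ≈ 0.7856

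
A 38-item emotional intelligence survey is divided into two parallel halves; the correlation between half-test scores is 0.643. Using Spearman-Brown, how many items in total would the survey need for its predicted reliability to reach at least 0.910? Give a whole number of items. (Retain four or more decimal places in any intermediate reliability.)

107

Corrected full-test reliability: r_full = 2 × 0.643 / (1 + 0.643) ≈ 0.7827
Solve Spearman-Brown for n: n = 0.910(1 − 0.7827) / [0.7827(1 − 0.910)] = 2.8071
Items = 2.8071 × 38 ≈ 106.67 → 107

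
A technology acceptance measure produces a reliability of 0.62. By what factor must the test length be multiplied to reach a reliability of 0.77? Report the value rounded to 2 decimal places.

2.05

n = 0.77(1 − 0.62) / [0.62(1 − 0.77)]
n = 0.2926 / 0.1426 ≈ 2.0519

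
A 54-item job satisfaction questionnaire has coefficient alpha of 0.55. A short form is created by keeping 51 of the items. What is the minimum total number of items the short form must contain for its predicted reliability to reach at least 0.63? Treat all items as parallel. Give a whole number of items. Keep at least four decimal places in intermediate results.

Short-form reliability: n = 51/54 = 0.9444; r_51 = n·r/(1+(n−1)r) ≈ 0.5358
Then solve for n' with r_old = 0.5358, r_target = 0.63: n' = 0.63(1 − 0.5358)/[0.5358(1 − 0.63)] = 1.4752
Total items = 1.4752 × 51 = 75.24, rounded up to 76.

76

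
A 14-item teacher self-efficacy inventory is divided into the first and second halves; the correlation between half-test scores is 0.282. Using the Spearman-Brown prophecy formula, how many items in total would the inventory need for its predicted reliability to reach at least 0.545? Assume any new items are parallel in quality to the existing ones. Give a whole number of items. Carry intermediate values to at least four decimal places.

Corrected full-test reliability: r_full = 2 × 0.282 / (1 + 0.282) ≈ 0.4399
Solve Spearman-Brown for n: n = 0.545(1 − 0.4399) / [0.4399(1 − 0.545)] = 1.5251
Items = 1.5251 × 14 ≈ 21.35 → 22

22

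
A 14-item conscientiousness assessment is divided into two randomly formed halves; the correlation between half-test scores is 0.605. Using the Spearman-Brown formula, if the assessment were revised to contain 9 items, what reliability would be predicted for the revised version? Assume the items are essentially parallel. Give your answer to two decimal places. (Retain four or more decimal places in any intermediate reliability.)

0.66

Spearman-Brown correction (n = 2): r_full = 2·0.605/(1 + 0.605) = 0.7539
Then adjust to 9 items: n = 9/14 = 0.6429
r_new = n·r_full / (1 + (n − 1)·r_full) = 0.4847 / 0.7308 ≈ 0.6632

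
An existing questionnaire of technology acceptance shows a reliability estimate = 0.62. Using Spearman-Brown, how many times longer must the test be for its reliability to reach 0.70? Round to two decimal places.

Invert Spearman-Brown to solve for n:
n = r*(1 − r) / [ r (1 − r*) ]
n = [0.70 × 0.38] / [0.62 × 0.30]
n = 0.2660 / 0.1860 ≈ 1.4301

1.43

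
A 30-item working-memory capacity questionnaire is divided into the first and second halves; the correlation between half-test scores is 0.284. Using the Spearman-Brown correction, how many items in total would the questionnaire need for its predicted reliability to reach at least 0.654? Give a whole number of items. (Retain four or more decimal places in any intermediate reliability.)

72

Corrected full-test reliability: r_full = 2 × 0.284 / (1 + 0.284) ≈ 0.4424
Solve Spearman-Brown for n: n = 0.654(1 − 0.4424) / [0.4424(1 − 0.654)] = 2.3824
Required items = 2.3824 × 30 = 71.47, so 72 items.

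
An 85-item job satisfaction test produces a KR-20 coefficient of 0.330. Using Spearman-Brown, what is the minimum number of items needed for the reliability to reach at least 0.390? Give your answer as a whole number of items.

n = 0.390 × (1 − 0.330) / [ 0.330 × (1 − 0.390) ]
n = 0.261300 / 0.201300 ≈ 1.2981
1.2981 × 85 = 110.34 → 111 items

111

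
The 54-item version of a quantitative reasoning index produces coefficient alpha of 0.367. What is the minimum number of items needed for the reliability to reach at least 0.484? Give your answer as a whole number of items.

Rearranging the Spearman-Brown formula for n,
n = r*(1 − r) / [ r (1 − r*) ]
n = 0.484(1 − 0.367) / [0.367(1 − 0.484)]
n = 0.306372 / 0.189372 ≈ 1.6178
Items needed = n × 54 = 1.6178 × 54 ≈ 87.36 → round up to 88

88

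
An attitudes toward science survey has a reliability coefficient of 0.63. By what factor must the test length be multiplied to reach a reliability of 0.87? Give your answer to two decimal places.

n = 0.87(1 − 0.63) / [0.63(1 − 0.87)]
n = 0.3219 / 0.0819 ≈ 3.9304

3.93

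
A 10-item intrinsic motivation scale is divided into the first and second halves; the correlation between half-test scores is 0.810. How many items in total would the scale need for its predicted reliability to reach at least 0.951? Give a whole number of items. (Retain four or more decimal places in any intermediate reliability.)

23

r_full = 2(0.810)/(1 + 0.810) = 0.8950
Solve Spearman-Brown for n: n = 0.951(1 − 0.8950) / [0.8950(1 − 0.951)] = 2.2769
Items = 2.2769 × 10 ≈ 22.77 → 23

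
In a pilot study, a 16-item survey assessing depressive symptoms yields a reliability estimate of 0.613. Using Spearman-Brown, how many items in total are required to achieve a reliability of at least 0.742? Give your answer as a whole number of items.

Invert Spearman-Brown to solve for n:
n = r*(1 − r) / [ r (1 − r*) ]
n = 0.742(1 − 0.613) / [0.613(1 − 0.742)]
n = 0.287154 / 0.158154 ≈ 1.8157
1.8157 × 16 = 29.05 → 30 items

30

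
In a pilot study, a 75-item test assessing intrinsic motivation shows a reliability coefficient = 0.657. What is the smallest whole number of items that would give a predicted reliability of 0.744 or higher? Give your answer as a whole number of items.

n = [0.744 × 0.343] / [0.657 × 0.256]
n = 0.255192 / 0.168192 ≈ 1.5173
1.5173 × 75 = 113.80 → 114 items

114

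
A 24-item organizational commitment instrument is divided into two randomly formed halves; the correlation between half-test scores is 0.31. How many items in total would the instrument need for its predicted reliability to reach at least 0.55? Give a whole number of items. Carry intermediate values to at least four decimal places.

r_full = 2(0.31)/(1 + 0.31) = 0.4733
n = r_tgt(1 − r_full) / [r_full(1 − r_tgt)] = 0.55 × 0.5267 / (0.4733 × 0.45) ≈ 1.3601
Items = 1.3601 × 24 ≈ 32.64 → 33

33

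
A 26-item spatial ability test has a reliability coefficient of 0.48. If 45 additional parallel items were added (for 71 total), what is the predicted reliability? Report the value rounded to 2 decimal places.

0.72

n = 71/26 = 2.7308
r_new = 2.7308·0.48 / [1 + (2.7308 − 1)·0.48]
r_new = 1.3108 / 1.8308 ≈ 0.7160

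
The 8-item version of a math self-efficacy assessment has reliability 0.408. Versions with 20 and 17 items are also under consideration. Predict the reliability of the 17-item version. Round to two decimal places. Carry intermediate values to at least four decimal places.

The 20-item form is not needed; work directly from the 8-item form with n = 17/8 = 2.1250.
r_{17} = n·r / (1 + (n − 1)·r) = 0.8670 / 1.4590 ≈ 0.5942

0.59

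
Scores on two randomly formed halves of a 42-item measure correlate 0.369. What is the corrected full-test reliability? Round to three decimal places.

0.539

The full test is twice the length of either half (n = 2).
r_full = 2(0.369) / (1 + 0.369)
r_full = 0.7380 / 1.3690 ≈ 0.5391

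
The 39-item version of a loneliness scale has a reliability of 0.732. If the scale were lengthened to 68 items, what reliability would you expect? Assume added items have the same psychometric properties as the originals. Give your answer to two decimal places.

n = 68/39 = 1.7436
By Spearman-Brown, r_new = n r / (1 + (n − 1) r).
r_new = 1.7436·0.732 / [1 + (1.7436 − 1)·0.732]
r_new = 1.2763 / 1.5443 ≈ 0.8265

0.83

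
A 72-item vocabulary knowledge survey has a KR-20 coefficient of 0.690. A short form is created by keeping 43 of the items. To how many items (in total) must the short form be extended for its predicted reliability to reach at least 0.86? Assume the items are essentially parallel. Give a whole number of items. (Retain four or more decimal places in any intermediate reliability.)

199

Short-form reliability: n = 43/72 = 0.5972; r_43 = n·r/(1+(n−1)r) ≈ 0.5707
Then solve for n' with r_old = 0.5707, r_target = 0.86: n' = 0.86(1 − 0.5707)/[0.5707(1 − 0.86)] = 4.6209
Total items = 4.6209 × 43 = 198.70, rounded up to 199.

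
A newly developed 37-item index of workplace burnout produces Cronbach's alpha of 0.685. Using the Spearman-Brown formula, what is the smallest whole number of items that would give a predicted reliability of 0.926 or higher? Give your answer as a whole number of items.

Invert Spearman-Brown to solve for n:
n = r_target (1 − r_old) / [ r_old (1 − r_target) ]
n = 0.926 × (1 − 0.685) / [ 0.685 × (1 − 0.926) ]
  = 0.291690 / 0.050690 = 5.7544
5.7544 × 37 = 212.91 → 213 items

213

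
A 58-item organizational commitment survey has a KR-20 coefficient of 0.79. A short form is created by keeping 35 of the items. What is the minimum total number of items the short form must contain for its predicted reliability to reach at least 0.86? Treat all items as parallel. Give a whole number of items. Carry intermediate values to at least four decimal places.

Short-form reliability: n = 35/58 = 0.6034; r_35 = n·r/(1+(n−1)r) ≈ 0.6942
Length factor from the short form to reach 0.86: n' = 0.86(1 − 0.6942) / [0.6942(1 − 0.86)] ≈ 2.7060
Total items = 2.7060 × 35 = 94.71, rounded up to 95.

95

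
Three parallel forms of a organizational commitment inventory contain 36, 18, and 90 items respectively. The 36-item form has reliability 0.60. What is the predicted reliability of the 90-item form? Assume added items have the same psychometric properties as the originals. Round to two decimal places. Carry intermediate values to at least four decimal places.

0.79

The 18-item form is not needed; work directly from the 36-item form with n = 90/36 = 2.5000.
r_{90} = n·r / (1 + (n − 1)·r) = 1.5000 / 1.9000 ≈ 0.7895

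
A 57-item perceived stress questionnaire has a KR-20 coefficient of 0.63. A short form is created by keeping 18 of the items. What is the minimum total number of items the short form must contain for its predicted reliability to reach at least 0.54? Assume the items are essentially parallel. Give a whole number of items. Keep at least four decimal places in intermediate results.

First, r for the 18-item form: n = 18/57 = 0.3158, so r_18 = 0.3158·0.63/(1 + (0.3158 − 1)·0.63) = 0.3497
Length factor from the short form to reach 0.54: n' = 0.54(1 − 0.3497) / [0.3497(1 − 0.54)] ≈ 2.1830
Total items = 2.1830 × 18 = 39.29, rounded up to 40.

40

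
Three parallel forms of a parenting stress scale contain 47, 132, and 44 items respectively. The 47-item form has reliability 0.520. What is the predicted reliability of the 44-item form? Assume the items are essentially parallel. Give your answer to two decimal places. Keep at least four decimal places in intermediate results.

Only the ratio of lengths matters: n = 44/47 = 0.9362
r_{44} = n·r / (1 + (n − 1)·r) = 0.4868 / 0.9668 ≈ 0.5035

0.50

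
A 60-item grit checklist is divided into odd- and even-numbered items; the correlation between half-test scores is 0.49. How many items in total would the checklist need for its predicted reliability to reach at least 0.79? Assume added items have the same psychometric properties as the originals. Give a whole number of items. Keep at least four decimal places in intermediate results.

118

Corrected full-test reliability: r_full = 2 × 0.49 / (1 + 0.49) ≈ 0.6577
Solve Spearman-Brown for n: n = 0.79(1 − 0.6577) / [0.6577(1 − 0.79)] = 1.9579
Required items = 1.9579 × 60 = 117.47, so 118 items.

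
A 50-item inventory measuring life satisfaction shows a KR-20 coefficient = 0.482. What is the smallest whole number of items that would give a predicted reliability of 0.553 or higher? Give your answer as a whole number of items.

Rearranging the Spearman-Brown formula for n,
n = r*(1 − r) / [ r (1 − r*) ]
n = 0.553(1 − 0.482) / [0.482(1 − 0.553)]
  = 0.286454 / 0.215454 = 1.3295
So the test needs 1.3295 × 50 ≈ 66.47 items; rounding up, 67.

67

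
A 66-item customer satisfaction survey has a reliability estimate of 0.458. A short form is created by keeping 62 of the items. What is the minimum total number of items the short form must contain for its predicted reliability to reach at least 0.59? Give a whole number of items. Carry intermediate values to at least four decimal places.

First, r for the 62-item form: n = 62/66 = 0.9394, so r_62 = 0.9394·0.458/(1 + (0.9394 − 1)·0.458) = 0.4425
Then solve for n' with r_old = 0.4425, r_target = 0.59: n' = 0.59(1 − 0.4425)/[0.4425(1 − 0.59)] = 1.8130
Items = 1.8130 × 62 ≈ 112.41 → 113

113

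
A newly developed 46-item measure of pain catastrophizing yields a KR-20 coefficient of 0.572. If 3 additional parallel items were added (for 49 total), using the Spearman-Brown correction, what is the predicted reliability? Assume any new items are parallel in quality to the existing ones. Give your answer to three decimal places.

0.587

The new length is 49/46 = 1.0652 times the old.
By Spearman-Brown, r_new = n r / (1 + (n − 1) r).
r_new = 1.0652·0.572 / [1 + (1.0652 − 1)·0.572]
r_new = 0.6093 / 1.0373 ≈ 0.5874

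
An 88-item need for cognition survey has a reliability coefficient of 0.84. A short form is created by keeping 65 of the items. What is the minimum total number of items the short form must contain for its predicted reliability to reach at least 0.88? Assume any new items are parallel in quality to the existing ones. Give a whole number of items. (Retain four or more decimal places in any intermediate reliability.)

123

Short-form reliability: n = 65/88 = 0.7386; r_65 = n·r/(1+(n−1)r) ≈ 0.7950
Length factor from the short form to reach 0.88: n' = 0.88(1 − 0.7950) / [0.7950(1 − 0.88)] ≈ 1.8910
Items = 1.8910 × 65 ≈ 122.92 → 123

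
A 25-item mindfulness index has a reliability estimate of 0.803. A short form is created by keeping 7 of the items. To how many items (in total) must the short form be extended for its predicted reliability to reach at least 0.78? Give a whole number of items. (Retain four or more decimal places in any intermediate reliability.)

First, r for the 7-item form: n = 7/25 = 0.2800, so r_7 = 0.2800·0.803/(1 + (0.2800 − 1)·0.803) = 0.5330
Length factor from the short form to reach 0.78: n' = 0.78(1 − 0.5330) / [0.5330(1 − 0.78)] ≈ 3.1064
Items = 3.1064 × 7 ≈ 21.74 → 22

22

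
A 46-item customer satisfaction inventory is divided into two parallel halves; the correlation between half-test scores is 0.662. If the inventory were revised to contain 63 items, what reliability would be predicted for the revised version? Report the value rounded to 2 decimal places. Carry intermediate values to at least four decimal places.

Spearman-Brown correction (n = 2): r_full = 2·0.662/(1 + 0.662) = 0.7966
Then adjust to 63 items: n = 63/46 = 1.3696
r_new = n·r_full / (1 + (n − 1)·r_full) = 1.0910 / 1.2944 ≈ 0.8429

0.84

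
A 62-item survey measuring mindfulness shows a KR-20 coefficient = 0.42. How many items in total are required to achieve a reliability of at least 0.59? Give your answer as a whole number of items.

Rearranging the Spearman-Brown formula for n,
n = r_target (1 − r_old) / [ r_old (1 − r_target) ]
n = [0.59 × 0.58] / [0.42 × 0.41]
n = 0.3422 / 0.1722 ≈ 1.9872
Items needed = n × 62 = 1.9872 × 62 ≈ 123.21 → round up to 124

124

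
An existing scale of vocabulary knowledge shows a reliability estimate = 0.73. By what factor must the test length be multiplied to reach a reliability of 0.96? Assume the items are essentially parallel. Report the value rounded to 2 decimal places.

Rearranging the Spearman-Brown formula for n,
n = r*(1 − r) / [ r (1 − r*) ]
n = 0.96(1 − 0.73) / [0.73(1 − 0.96)]
n = 0.2592 / 0.0292 ≈ 8.8767

8.88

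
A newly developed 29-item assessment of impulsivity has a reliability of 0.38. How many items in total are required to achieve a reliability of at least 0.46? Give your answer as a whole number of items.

41

Invert Spearman-Brown to solve for n:
n = r*(1 − r) / [ r (1 − r*) ]
n = 0.46(1 − 0.38) / [0.38(1 − 0.46)]
  = 0.2852 / 0.2052 = 1.3899
1.3899 × 29 = 40.31 → 41 items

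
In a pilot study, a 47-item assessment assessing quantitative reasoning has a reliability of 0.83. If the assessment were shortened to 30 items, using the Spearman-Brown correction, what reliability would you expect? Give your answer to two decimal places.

0.76

The new length is 30/47 = 0.6383 times the old.
By Spearman-Brown, r_new = n r / (1 + (n − 1) r).
r_new = (0.6383 × 0.83) / (1 + (0.6383 − 1) × 0.83)
r_new = 0.5298 / 0.6998 ≈ 0.7571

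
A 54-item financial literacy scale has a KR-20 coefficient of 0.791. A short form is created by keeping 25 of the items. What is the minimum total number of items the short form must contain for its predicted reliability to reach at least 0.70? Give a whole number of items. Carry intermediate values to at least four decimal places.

34

First, r for the 25-item form: n = 25/54 = 0.4630, so r_25 = 0.4630·0.791/(1 + (0.4630 − 1)·0.791) = 0.6367
Length factor from the short form to reach 0.70: n' = 0.70(1 − 0.6367) / [0.6367(1 − 0.70)] ≈ 1.3314
Total items = 1.3314 × 25 = 33.28, rounded up to 34.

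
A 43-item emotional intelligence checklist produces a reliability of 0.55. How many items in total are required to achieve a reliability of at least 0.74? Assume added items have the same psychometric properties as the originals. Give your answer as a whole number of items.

Rearranging the Spearman-Brown formula for n,
n = r*(1 − r) / [ r (1 − r*) ]
n = 0.74 × (1 − 0.55) / [ 0.55 × (1 − 0.74) ]
  = 0.3330 / 0.1430 = 2.3287
2.3287 × 43 = 100.13 → 101 items

101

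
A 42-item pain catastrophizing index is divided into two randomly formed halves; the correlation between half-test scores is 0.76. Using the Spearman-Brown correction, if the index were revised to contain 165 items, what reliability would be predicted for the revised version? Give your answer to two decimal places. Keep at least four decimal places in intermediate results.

0.96

Spearman-Brown correction (n = 2): r_full = 2·0.76/(1 + 0.76) = 0.8636
Length factor from 42 to 165 items: n = 165/42 = 3.9286
r_new = n·r_full / (1 + (n − 1)·r_full) = 3.3927 / 3.5291 ≈ 0.9613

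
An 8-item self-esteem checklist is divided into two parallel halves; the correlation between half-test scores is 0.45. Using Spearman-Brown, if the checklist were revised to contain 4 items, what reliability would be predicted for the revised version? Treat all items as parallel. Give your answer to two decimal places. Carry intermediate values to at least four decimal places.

First correct the split-half correlation to full-test reliability: r_full = 2 × 0.45 / (1 + 0.45) ≈ 0.6207
Then adjust to 4 items: n = 4/8 = 0.5000
r_new = n·r_full / (1 + (n − 1)·r_full) = 0.3104 / 0.6896 ≈ 0.4501

0.45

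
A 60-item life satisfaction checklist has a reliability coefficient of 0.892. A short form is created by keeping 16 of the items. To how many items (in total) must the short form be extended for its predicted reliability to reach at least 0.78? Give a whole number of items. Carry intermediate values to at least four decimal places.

26

First, r for the 16-item form: n = 16/60 = 0.2667, so r_16 = 0.2667·0.892/(1 + (0.2667 − 1)·0.892) = 0.6878
Length factor from the short form to reach 0.78: n' = 0.78(1 − 0.6878) / [0.6878(1 − 0.78)] ≈ 1.6093
Items = 1.6093 × 16 ≈ 25.75 → 26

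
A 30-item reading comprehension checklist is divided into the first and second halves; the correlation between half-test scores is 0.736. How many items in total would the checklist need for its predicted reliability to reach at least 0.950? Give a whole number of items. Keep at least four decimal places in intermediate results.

Corrected full-test reliability: r_full = 2 × 0.736 / (1 + 0.736) ≈ 0.8479
Solve Spearman-Brown for n: n = 0.950(1 − 0.8479) / [0.8479(1 − 0.950)] = 3.4083
Required items = 3.4083 × 30 = 102.25, so 103 items.

103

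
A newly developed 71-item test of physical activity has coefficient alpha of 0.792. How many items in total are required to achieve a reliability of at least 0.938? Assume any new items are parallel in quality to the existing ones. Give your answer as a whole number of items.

n = [0.938 × 0.208] / [0.792 × 0.062]
  = 0.195104 / 0.049104 = 3.9733
So the test needs 3.9733 × 71 ≈ 282.10 items; rounding up, 283.

283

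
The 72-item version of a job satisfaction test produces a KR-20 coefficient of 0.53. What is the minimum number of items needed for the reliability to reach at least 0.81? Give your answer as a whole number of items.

273

Rearranging the Spearman-Brown formula for n,
n = r_target (1 − r_old) / [ r_old (1 − r_target) ]
n = [0.81 × 0.47] / [0.53 × 0.19]
  = 0.3807 / 0.1007 = 3.7805
Items needed = n × 72 = 3.7805 × 72 ≈ 272.20 → round up to 273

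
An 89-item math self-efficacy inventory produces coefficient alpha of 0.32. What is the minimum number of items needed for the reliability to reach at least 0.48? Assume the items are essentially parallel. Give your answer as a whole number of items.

n = 0.48 × (1 − 0.32) / [ 0.32 × (1 − 0.48) ]
n = 0.3264 / 0.1664 ≈ 1.9615
So the test needs 1.9615 × 89 ≈ 174.57 items; rounding up, 175.

175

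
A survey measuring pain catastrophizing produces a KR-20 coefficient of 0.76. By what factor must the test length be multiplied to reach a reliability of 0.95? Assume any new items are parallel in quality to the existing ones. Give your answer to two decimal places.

n = 0.95 × (1 − 0.76) / [ 0.76 × (1 − 0.95) ]
n = 0.2280 / 0.0380 ≈ 6.0000

6.00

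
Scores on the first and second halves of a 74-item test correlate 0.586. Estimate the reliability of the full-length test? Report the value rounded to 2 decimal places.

0.74

Apply the Spearman-Brown correction with n = 2:
r_full = 2(0.586) / (1 + 0.586)
       = 1.1720 / 1.5860 = 0.7390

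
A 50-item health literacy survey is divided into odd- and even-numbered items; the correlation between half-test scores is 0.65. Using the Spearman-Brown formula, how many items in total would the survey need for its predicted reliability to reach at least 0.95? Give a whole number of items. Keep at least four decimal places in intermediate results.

Corrected full-test reliability: r_full = 2 × 0.65 / (1 + 0.65) ≈ 0.7879
Solve Spearman-Brown for n: n = 0.95(1 − 0.7879) / [0.7879(1 − 0.95)] = 5.1147
Items = 5.1147 × 50 ≈ 255.74 → 256

256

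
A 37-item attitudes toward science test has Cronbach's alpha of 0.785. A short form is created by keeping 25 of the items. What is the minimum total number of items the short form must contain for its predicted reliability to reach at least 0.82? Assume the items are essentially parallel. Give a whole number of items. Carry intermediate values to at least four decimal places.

Short-form reliability: n = 25/37 = 0.6757; r_25 = n·r/(1+(n−1)r) ≈ 0.7116
Then solve for n' with r_old = 0.7116, r_target = 0.82: n' = 0.82(1 − 0.7116)/[0.7116(1 − 0.82)] = 1.8463
Items = 1.8463 × 25 ≈ 46.16 → 47

47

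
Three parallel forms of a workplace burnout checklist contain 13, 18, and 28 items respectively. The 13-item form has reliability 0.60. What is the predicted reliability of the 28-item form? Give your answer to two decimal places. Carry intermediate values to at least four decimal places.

0.76

Only the ratio of lengths matters: n = 28/13 = 2.1538
r_{28} = n·r / (1 + (n − 1)·r) = 1.2923 / 1.6923 ≈ 0.7636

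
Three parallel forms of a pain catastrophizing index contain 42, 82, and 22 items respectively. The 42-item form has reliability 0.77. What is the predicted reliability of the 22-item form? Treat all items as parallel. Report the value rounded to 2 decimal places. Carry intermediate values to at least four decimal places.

0.64

The 82-item form is not needed; work directly from the 42-item form with n = 22/42 = 0.5238.
r_{22} = n·r / (1 + (n − 1)·r) = 0.4033 / 0.6333 ≈ 0.6368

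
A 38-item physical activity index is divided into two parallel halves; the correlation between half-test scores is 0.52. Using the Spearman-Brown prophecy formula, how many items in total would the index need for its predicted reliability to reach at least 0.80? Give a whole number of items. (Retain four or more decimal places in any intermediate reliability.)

r_full = 2(0.52)/(1 + 0.52) = 0.6842
n = r_tgt(1 − r_full) / [r_full(1 − r_tgt)] = 0.80 × 0.3158 / (0.6842 × 0.20) ≈ 1.8462
Items = 1.8462 × 38 ≈ 70.16 → 71

71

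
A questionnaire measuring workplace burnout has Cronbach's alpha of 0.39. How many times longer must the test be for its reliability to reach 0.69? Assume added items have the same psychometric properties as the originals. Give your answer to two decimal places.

3.48

Rearranging the Spearman-Brown formula for n,
n = r*(1 − r) / [ r (1 − r*) ]
n = 0.69(1 − 0.39) / [0.39(1 − 0.69)]
  = 0.4209 / 0.1209 = 3.4814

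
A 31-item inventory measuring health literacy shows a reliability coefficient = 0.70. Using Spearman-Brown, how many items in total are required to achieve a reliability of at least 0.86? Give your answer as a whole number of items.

Invert Spearman-Brown to solve for n:
n = r_target (1 − r_old) / [ r_old (1 − r_target) ]
n = [0.86 × 0.30] / [0.70 × 0.14]
  = 0.2580 / 0.0980 = 2.6327
2.6327 × 31 = 81.61 → 82 items

82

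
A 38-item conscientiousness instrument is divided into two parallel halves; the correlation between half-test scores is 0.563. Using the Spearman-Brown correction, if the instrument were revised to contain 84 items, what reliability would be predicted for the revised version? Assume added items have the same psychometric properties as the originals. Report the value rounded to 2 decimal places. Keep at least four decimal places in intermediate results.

Spearman-Brown correction (n = 2): r_full = 2·0.563/(1 + 0.563) = 0.7204
Length factor from 38 to 84 items: n = 84/38 = 2.2105
r_new = n·r_full / (1 + (n − 1)·r_full) = 1.5924 / 1.8720 ≈ 0.8506

0.85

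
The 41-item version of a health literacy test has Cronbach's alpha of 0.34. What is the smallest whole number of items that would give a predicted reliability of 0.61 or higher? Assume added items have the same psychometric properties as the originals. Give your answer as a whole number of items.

Invert Spearman-Brown to solve for n:
n = r*(1 − r) / [ r (1 − r*) ]
n = 0.61(1 − 0.34) / [0.34(1 − 0.61)]
  = 0.4026 / 0.1326 = 3.0362
So the test needs 3.0362 × 41 ≈ 124.48 items; rounding up, 125.

125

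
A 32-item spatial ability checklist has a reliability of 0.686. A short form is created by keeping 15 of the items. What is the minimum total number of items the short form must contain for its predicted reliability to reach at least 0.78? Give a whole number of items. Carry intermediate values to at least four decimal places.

52

First, r for the 15-item form: n = 15/32 = 0.4688, so r_15 = 0.4688·0.686/(1 + (0.4688 − 1)·0.686) = 0.5060
Then solve for n' with r_old = 0.5060, r_target = 0.78: n' = 0.78(1 − 0.5060)/[0.5060(1 − 0.78)] = 3.4614
Total items = 3.4614 × 15 = 51.92, rounded up to 52.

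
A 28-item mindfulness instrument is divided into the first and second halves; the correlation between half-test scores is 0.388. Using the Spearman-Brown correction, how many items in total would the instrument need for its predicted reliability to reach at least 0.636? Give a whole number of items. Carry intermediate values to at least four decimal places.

Corrected full-test reliability: r_full = 2 × 0.388 / (1 + 0.388) ≈ 0.5591
Solve Spearman-Brown for n: n = 0.636(1 − 0.5591) / [0.5591(1 − 0.636)] = 1.3779
Required items = 1.3779 × 28 = 38.58, so 39 items.

39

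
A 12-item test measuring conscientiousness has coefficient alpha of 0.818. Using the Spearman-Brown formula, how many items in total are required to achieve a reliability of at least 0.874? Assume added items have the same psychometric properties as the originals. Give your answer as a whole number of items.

Invert Spearman-Brown to solve for n:
n = r*(1 − r) / [ r (1 − r*) ]
n = 0.874(1 − 0.818) / [0.818(1 − 0.874)]
  = 0.159068 / 0.103068 = 1.5433
So the test needs 1.5433 × 12 ≈ 18.52 items; rounding up, 19.

19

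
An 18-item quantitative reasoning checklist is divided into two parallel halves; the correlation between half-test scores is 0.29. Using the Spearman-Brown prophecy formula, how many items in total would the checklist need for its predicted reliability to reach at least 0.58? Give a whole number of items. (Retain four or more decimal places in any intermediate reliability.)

r_full = 2(0.29)/(1 + 0.29) = 0.4496
Solve Spearman-Brown for n: n = 0.58(1 − 0.4496) / [0.4496(1 − 0.58)] = 1.6906
Items = 1.6906 × 18 ≈ 30.43 → 31

31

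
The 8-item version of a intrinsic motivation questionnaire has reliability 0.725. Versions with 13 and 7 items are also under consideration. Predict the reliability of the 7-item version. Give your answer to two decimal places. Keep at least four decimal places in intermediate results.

0.70

The 13-item form is not needed; work directly from the 8-item form with n = 7/8 = 0.8750.
r_{7} = n·r / (1 + (n − 1)·r) = 0.6344 / 0.9094 ≈ 0.6976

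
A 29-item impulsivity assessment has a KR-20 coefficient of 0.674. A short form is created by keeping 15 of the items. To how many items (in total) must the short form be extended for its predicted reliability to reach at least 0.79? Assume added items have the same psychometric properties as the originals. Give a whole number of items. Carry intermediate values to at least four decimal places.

53

Short-form reliability: n = 15/29 = 0.5172; r_15 = n·r/(1+(n−1)r) ≈ 0.5167
Length factor from the short form to reach 0.79: n' = 0.79(1 − 0.5167) / [0.5167(1 − 0.79)] ≈ 3.5187
Total items = 3.5187 × 15 = 52.78, rounded up to 53.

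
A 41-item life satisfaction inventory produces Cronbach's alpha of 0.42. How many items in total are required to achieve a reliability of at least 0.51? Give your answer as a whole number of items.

59

n = 0.51(1 − 0.42) / [0.42(1 − 0.51)]
  = 0.2958 / 0.2058 = 1.4373
So the test needs 1.4373 × 41 ≈ 58.93 items; rounding up, 59.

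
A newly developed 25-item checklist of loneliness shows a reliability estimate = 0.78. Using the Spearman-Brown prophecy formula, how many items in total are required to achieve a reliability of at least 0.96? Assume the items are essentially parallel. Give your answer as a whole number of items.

170

Invert Spearman-Brown to solve for n:
n = r*(1 − r) / [ r (1 − r*) ]
n = 0.96(1 − 0.78) / [0.78(1 − 0.96)]
  = 0.2112 / 0.0312 = 6.7692
So the test needs 6.7692 × 25 ≈ 169.23 items; rounding up, 170.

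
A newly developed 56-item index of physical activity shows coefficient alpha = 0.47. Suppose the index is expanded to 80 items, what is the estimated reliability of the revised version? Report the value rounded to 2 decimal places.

n = 80/56 = 1.4286
r_new = (1.4286 × 0.47) / (1 + (1.4286 − 1) × 0.47)
     = 0.6714 / 1.2014 = 0.5588

0.56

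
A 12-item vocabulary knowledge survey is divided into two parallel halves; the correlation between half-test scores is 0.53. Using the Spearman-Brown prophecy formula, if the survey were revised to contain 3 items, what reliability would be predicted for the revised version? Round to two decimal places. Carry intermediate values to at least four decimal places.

0.36

Spearman-Brown correction (n = 2): r_full = 2·0.53/(1 + 0.53) = 0.6928
Then adjust to 3 items: n = 3/12 = 0.2500
r_new = n·r_full / (1 + (n − 1)·r_full) = 0.1732 / 0.4804 ≈ 0.3605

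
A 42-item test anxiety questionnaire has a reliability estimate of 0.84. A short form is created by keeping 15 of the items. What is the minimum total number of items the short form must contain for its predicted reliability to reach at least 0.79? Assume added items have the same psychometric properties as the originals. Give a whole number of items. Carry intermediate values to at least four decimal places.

31

Short-form reliability: n = 15/42 = 0.3571; r_15 = n·r/(1+(n−1)r) ≈ 0.6521
Then solve for n' with r_old = 0.6521, r_target = 0.79: n' = 0.79(1 − 0.6521)/[0.6521(1 − 0.79)] = 2.0070
Total items = 2.0070 × 15 = 30.11, rounded up to 31.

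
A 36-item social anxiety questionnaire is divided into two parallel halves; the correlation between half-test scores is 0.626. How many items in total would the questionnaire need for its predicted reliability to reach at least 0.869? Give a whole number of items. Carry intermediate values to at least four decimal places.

Corrected full-test reliability: r_full = 2 × 0.626 / (1 + 0.626) ≈ 0.7700
n = r_tgt(1 − r_full) / [r_full(1 − r_tgt)] = 0.869 × 0.2300 / (0.7700 × 0.131) ≈ 1.9815
Items = 1.9815 × 36 ≈ 71.33 → 72

72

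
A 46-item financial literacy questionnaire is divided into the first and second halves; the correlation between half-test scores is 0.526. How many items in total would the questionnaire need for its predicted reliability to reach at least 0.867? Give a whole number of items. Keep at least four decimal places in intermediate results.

Corrected full-test reliability: r_full = 2 × 0.526 / (1 + 0.526) ≈ 0.6894
n = r_tgt(1 − r_full) / [r_full(1 − r_tgt)] = 0.867 × 0.3106 / (0.6894 × 0.133) ≈ 2.9370
Items = 2.9370 × 46 ≈ 135.10 → 136

136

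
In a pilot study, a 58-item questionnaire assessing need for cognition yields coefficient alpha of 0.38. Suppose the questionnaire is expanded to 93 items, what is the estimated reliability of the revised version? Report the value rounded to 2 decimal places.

0.50

Length ratio n = 93/58 = 1.6034
Spearman-Brown: r_new = n·r / (1 + (n − 1)·r)
r_new = 1.6034·0.38 / [1 + (1.6034 − 1)·0.38]
r_new = 0.6093 / 1.2293 ≈ 0.4956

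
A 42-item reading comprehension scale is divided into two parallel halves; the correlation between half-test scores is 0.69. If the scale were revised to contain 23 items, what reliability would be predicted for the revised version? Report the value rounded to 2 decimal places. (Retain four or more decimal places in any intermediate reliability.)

Full-test reliability from the split-half r: r_full = 2(0.69)/(1 + 0.69) = 0.8166
Then adjust to 23 items: n = 23/42 = 0.5476
r_new = n·r_full / (1 + (n − 1)·r_full) = 0.4472 / 0.6306 ≈ 0.7092

0.71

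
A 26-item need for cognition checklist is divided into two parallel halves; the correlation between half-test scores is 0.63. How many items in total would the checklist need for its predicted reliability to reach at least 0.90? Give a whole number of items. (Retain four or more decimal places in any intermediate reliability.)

69

r_full = 2(0.63)/(1 + 0.63) = 0.7730
n = r_tgt(1 − r_full) / [r_full(1 − r_tgt)] = 0.90 × 0.2270 / (0.7730 × 0.10) ≈ 2.6429
Items = 2.6429 × 26 ≈ 68.72 → 69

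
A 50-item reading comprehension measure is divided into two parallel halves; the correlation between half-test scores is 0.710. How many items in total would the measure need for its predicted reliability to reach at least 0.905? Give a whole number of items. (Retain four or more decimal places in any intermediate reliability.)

98

Corrected full-test reliability: r_full = 2 × 0.710 / (1 + 0.710) ≈ 0.8304
Solve Spearman-Brown for n: n = 0.905(1 − 0.8304) / [0.8304(1 − 0.905)] = 1.9456
Items = 1.9456 × 50 ≈ 97.28 → 98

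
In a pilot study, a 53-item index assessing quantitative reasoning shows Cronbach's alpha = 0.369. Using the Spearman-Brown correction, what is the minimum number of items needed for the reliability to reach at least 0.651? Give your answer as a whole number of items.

170

n = 0.651 × (1 − 0.369) / [ 0.369 × (1 − 0.651) ]
  = 0.410781 / 0.128781 = 3.1898
So the test needs 3.1898 × 53 ≈ 169.06 items; rounding up, 170.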